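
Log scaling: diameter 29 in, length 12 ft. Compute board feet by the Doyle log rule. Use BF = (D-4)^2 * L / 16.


Doyle: BF = (D - 4)^2 * L / 16
Adjusted diameter = 29 - 4 = 25 in
(D-4)^2 = 25^2 = 625
BF = 625 * 12 / 16 = 469 BF

469


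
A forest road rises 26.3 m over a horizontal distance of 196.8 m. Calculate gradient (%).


Formula: Gradient = rise / run * 100
Gradient = 26.3 / 196.8 * 100 = 13.4%

13.4


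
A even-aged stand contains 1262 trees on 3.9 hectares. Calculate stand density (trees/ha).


Formula: Stand Density = N_trees / Area_ha
Density = 1262 trees / 3.9 ha
Density = 324 trees/ha

324


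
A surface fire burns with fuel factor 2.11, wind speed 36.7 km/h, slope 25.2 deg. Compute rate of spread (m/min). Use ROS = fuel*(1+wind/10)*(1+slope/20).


Formula: ROS = fuel * (1 + wind/10) * (1 + slope/20)
Wind factor = 1 + 36.7/10 = 4.67
Slope factor = 1 + 25.2/20 = 2.26
ROS = 2.11 * 4.67 * 2.26 = 22.27 m/min

22.27


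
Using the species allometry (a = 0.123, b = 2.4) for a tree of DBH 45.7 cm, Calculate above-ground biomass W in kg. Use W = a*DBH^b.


Formula: W = a * DBH^b  (allometric power law)
DBH^b = 45.7^2.4 = 9633.8278
W = 0.123 * 9633.8278 = 1185.0 kg

1185.0


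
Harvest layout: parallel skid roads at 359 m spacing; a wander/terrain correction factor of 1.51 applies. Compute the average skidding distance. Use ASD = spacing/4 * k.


Formula: ASD = (spacing / 4) * correction
Uncorrected distance = spacing / 4 = 359 / 4 = 89.75 m
ASD = 89.75 * 1.51 = 136 m

136


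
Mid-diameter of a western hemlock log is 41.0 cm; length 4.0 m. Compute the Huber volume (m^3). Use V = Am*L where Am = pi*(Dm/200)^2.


Huber: V = Am * L,  Am = pi*(Dm/200)^2
Am = pi*(41.0/200)^2 = 0.132025 m^2
V = 0.132025*4.0 = 0.5281 m^3

0.5281


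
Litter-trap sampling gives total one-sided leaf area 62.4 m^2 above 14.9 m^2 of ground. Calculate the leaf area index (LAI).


Formula: LAI = total leaf area / ground area  (dimensionless)
LAI = 62.4 m^2 / 14.9 m^2
LAI = 4.19

4.19


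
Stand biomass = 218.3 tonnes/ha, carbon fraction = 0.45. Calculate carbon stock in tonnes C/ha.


Formula: Carbon Stock = Biomass * Carbon Fraction
C = 218.3 t/ha * 0.45
C = 98.2 t C/ha

98.2


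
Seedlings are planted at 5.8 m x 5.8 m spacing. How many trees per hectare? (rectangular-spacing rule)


Formula: TPH = 10000 m^2/ha / (spacing_x * spacing_y)
Area per tree = 5.8 m * 5.8 m = 33.64 m^2
TPH = 10000 / 33.64 = 297 trees/ha

297


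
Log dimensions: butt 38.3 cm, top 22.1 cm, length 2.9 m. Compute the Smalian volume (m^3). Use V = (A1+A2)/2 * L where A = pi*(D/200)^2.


Smalian: V = (A1 + A2)/2 * L,  A = pi*(D/200)^2
A1 = pi*(38.3/200)^2 = 0.115209 m^2
A2 = pi*(22.1/200)^2 = 0.03836 m^2
V = (0.115209+0.03836)/2*2.9 = 0.2227 m^3

0.2227


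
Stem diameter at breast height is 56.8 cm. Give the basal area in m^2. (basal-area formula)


Formula: BA = pi * (DBH/2)^2 / 10000  (cm^2 to m^2)
Radius = DBH/2 = 56.8/2 = 28.4 cm
BA = pi * 28.4^2 / 10000
   = 2533.883 cm^2 / 10000
   = 0.2534 m^2

0.2534


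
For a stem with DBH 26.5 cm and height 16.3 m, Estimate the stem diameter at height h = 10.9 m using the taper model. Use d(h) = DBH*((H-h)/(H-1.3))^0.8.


Taper: d(h) = DBH * ((H - h) / (H - 1.3))^0.8
Numerator = H - h = 16.3 - 10.9 = 5.4 m
Denominator = H - 1.3 = 16.3 - 1.3 = 15.0 m
Ratio = 5.4 / 15.0 = 0.36
d = 26.5 * 0.36^0.8 = 11.7 cm

11.7


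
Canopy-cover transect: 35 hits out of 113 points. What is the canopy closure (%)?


Formula: Canopy closure = covered points / total points * 100
Closure = 35 / 113 * 100
Closure = 0.3097 * 100 = 31.0%

31.0


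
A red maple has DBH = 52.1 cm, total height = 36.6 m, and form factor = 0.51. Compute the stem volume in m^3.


Formula: V = pi * (DBH/200)^2 * H * ff
Radius = DBH/200 = 52.1/200 = 0.2605 m
Radius^2 = 0.2605^2 = 0.06786025 m^2
V = pi * 0.06786025 * 36.6 * 0.51
V = 3.979 m^3

3.979


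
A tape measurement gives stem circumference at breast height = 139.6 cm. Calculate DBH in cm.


Formula: DBH = C / pi
DBH = 139.6 / pi
pi = 3.14159...
DBH = 44.4 cm

44.4


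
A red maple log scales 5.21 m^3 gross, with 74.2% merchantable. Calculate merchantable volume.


Formula: MV = V_total * (merchantable_pct / 100)
Merchantable fraction = 74.2% / 100 = 0.742
MV = 5.21 m^3 * 0.742 = 3.866 m^3

3.866


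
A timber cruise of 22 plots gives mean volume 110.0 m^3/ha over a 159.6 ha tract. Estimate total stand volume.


Formula: Total Volume = Mean Volume per ha * Total Area
Total Volume = 110.0 m^3/ha * 159.6 ha
Total Volume = 17556 m^3

17556


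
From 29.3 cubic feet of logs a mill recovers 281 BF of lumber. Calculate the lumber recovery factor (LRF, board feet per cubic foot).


Formula: LRF = Lumber Output (BF) / Log Input (ft^3)
LRF = 281 BF / 29.3 ft^3
LRF = 9.59 BF/ft^3

9.59


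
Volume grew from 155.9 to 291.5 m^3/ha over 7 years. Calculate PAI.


Formula: PAI = (V_T2 - V_T1) / (T2 - T1)
Volume increment = 291.5 - 155.9 = 135.6 m^3/ha
PAI = 135.6 / 7 = 19.37 m^3/ha/year

19.37


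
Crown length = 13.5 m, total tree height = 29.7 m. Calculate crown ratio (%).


Formula: Crown Ratio = (Crown Length / Total Height) * 100
CR = (13.5 m / 29.7 m) * 100
CR = 0.4545 * 100 = 45.5%

45.5


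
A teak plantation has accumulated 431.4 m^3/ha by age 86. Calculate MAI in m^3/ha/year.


Formula: MAI = Total Volume / Stand Age
MAI = 431.4 m^3/ha / 86 years
MAI = 5.02 m^3/ha/year

5.02


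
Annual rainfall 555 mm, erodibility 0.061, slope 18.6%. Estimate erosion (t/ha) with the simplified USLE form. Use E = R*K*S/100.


Formula: E = R * K * S / 100  (simplified USLE)
R * K = 555 * 0.061 = 33.855
E = 33.855 * 18.6 / 100 = 6.3 t/ha

6.3


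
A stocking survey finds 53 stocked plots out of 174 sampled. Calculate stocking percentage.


Formula: Stocking % = stocked plots / total plots * 100
Stocking = 53 / 174 * 100
Stocking = 0.3046 * 100 = 30.5%

30.5


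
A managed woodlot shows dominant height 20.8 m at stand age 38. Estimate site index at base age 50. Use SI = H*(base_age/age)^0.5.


Formula: SI = H_dom * (base_age / age)^0.5
Age ratio = 50 / 38 = 1.31579
sqrt(age_ratio) = 1.14708
SI = 20.8 * 1.14708 = 23.9 m

23.9


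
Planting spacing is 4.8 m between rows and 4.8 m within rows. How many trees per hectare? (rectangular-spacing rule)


Formula: TPH = 10000 m^2/ha / (spacing_x * spacing_y)
Area per tree = 4.8 m * 4.8 m = 23.04 m^2
TPH = 10000 / 23.04 = 434 trees/ha

434


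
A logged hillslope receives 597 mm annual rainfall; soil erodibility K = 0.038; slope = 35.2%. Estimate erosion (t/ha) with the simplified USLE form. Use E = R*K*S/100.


Formula: E = R * K * S / 100  (simplified USLE)
R * K = 597 * 0.038 = 22.686
E = 22.686 * 35.2 / 100 = 7.99 t/ha

7.99


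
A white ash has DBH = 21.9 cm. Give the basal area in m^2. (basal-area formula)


Formula: BA = pi * (DBH/2)^2 / 10000  (cm^2 to m^2)
Radius = DBH/2 = 21.9/2 = 10.95 cm
BA = pi * 10.95^2 / 10000
   = 376.6848 cm^2 / 10000
   = 0.0377 m^2

0.0377


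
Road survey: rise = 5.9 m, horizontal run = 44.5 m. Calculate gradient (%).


Formula: Gradient = rise / run * 100
Gradient = 5.9 / 44.5 * 100 = 13.3%

13.3


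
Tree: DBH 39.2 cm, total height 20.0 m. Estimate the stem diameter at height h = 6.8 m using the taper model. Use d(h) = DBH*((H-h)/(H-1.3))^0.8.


Taper: d(h) = DBH * ((H - h) / (H - 1.3))^0.8
Numerator = H - h = 20.0 - 6.8 = 13.2 m
Denominator = H - 1.3 = 20.0 - 1.3 = 18.7 m
Ratio = 13.2 / 18.7 = 0.70588
d = 39.2 * 0.70588^0.8 = 29.7 cm

29.7


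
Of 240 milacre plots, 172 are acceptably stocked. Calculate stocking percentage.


Formula: Stocking % = stocked plots / total plots * 100
Stocking = 172 / 240 * 100
Stocking = 0.7167 * 100 = 71.7%

71.7


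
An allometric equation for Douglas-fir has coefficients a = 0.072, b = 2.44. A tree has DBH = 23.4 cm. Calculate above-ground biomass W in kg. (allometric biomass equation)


Formula: W = a * DBH^b  (allometric power law)
DBH^b = 23.4^2.44 = 2192.2329
W = 0.072 * 2192.2329 = 157.8 kg

157.8


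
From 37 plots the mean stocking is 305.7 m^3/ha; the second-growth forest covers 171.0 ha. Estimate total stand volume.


Formula: Total Volume = Mean Volume per ha * Total Area
Total Volume = 305.7 m^3/ha * 171.0 ha
Total Volume = 52275 m^3

52275


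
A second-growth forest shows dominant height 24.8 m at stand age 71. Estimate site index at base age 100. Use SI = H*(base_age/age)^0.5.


Formula: SI = H_dom * (base_age / age)^0.5
Age ratio = 100 / 71 = 1.40845
sqrt(age_ratio) = 1.18678
SI = 24.8 * 1.18678 = 29.4 m

29.4


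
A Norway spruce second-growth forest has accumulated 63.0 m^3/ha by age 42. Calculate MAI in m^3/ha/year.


Formula: MAI = Total Volume / Stand Age
MAI = 63.0 m^3/ha / 42 years
MAI = 1.5 m^3/ha/year

1.5


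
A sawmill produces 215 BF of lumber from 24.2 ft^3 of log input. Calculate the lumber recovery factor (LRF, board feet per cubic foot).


Formula: LRF = Lumber Output (BF) / Log Input (ft^3)
LRF = 215 BF / 24.2 ft^3
LRF = 8.88 BF/ft^3

8.88


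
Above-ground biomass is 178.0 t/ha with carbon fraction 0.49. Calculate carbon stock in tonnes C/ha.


Formula: Carbon Stock = Biomass * Carbon Fraction
C = 178.0 t/ha * 0.49
C = 87.2 t C/ha

87.2


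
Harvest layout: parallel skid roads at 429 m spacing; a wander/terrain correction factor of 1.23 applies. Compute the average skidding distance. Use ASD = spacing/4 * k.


Formula: ASD = (spacing / 4) * correction
Uncorrected distance = spacing / 4 = 429 / 4 = 107.25 m
ASD = 107.25 * 1.23 = 132 m

132


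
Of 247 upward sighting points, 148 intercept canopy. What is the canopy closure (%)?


Formula: Canopy closure = covered points / total points * 100
Closure = 148 / 247 * 100
Closure = 0.5992 * 100 = 59.9%

59.9


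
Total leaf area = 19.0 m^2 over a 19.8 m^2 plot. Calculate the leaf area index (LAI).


Formula: LAI = total leaf area / ground area  (dimensionless)
LAI = 19.0 m^2 / 19.8 m^2
LAI = 0.96

0.96


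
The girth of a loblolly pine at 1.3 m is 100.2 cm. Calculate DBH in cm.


Formula: DBH = C / pi
DBH = 100.2 / pi
pi = 3.14159...
DBH = 31.9 cm

31.9


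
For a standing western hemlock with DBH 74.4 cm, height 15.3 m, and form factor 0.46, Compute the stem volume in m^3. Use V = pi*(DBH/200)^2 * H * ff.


Formula: V = pi * (DBH/200)^2 * H * ff
Radius = DBH/200 = 74.4/200 = 0.372 m
Radius^2 = 0.372^2 = 0.138384 m^2
V = pi * 0.138384 * 15.3 * 0.46
V = 3.06 m^3

3.06


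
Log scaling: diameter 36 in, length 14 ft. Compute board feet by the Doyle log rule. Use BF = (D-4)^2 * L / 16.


Doyle: BF = (D - 4)^2 * L / 16
Adjusted diameter = 36 - 4 = 32 in
(D-4)^2 = 32^2 = 1024
BF = 1024 * 14 / 16 = 896 BF

896


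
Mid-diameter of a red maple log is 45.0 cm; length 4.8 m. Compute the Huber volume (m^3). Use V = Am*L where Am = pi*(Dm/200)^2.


Huber: V = Am * L,  Am = pi*(Dm/200)^2
Am = pi*(45.0/200)^2 = 0.159043 m^2
V = 0.159043*4.8 = 0.7634 m^3

0.7634


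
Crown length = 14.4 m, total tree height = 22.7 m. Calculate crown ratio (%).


Formula: Crown Ratio = (Crown Length / Total Height) * 100
CR = (14.4 m / 22.7 m) * 100
CR = 0.6344 * 100 = 63.4%

63.4


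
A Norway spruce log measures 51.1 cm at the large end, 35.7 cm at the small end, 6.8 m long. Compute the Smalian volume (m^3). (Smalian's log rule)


Smalian: V = (A1 + A2)/2 * L,  A = pi*(D/200)^2
A1 = pi*(51.1/200)^2 = 0.205084 m^2
A2 = pi*(35.7/200)^2 = 0.100098 m^2
V = (0.205084+0.100098)/2*6.8 = 1.0376 m^3

1.0376


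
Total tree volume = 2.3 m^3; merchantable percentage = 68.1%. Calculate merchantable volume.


Formula: MV = V_total * (merchantable_pct / 100)
Merchantable fraction = 68.1% / 100 = 0.681
MV = 2.3 m^3 * 0.681 = 1.566 m^3

1.566


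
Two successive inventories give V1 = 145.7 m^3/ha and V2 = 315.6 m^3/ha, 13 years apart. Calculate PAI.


Formula: PAI = (V_T2 - V_T1) / (T2 - T1)
Volume increment = 315.6 - 145.7 = 169.9 m^3/ha
PAI = 169.9 / 13 = 13.07 m^3/ha/year

13.07


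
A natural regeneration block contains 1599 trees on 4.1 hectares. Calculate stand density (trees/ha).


Formula: Stand Density = N_trees / Area_ha
Density = 1599 trees / 4.1 ha
Density = 390 trees/ha

390


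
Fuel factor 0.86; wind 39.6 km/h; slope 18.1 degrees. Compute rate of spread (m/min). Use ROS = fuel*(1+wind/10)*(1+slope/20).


Formula: ROS = fuel * (1 + wind/10) * (1 + slope/20)
Wind factor = 1 + 39.6/10 = 4.96
Slope factor = 1 + 18.1/20 = 1.905
ROS = 0.86 * 4.96 * 1.905 = 8.13 m/min

8.13


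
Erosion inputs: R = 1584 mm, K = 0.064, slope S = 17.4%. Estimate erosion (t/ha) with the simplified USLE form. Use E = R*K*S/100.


Formula: E = R * K * S / 100  (simplified USLE)
R * K = 1584 * 0.064 = 101.376
E = 101.376 * 17.4 / 100 = 17.64 t/ha

17.64


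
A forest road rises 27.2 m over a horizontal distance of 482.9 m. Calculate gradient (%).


Formula: Gradient = rise / run * 100
Gradient = 27.2 / 482.9 * 100 = 5.6%

5.6


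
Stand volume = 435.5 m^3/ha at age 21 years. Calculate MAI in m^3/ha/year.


Formula: MAI = Total Volume / Stand Age
MAI = 435.5 m^3/ha / 21 years
MAI = 20.74 m^3/ha/year

20.74


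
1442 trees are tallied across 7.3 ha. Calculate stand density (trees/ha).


Formula: Stand Density = N_trees / Area_ha
Density = 1442 trees / 7.3 ha
Density = 198 trees/ha

198


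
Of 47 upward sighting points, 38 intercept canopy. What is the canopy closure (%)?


Formula: Canopy closure = covered points / total points * 100
Closure = 38 / 47 * 100
Closure = 0.8085 * 100 = 80.9%

80.9


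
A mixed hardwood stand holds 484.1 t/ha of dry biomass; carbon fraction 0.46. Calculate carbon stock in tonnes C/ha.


Formula: Carbon Stock = Biomass * Carbon Fraction
C = 484.1 t/ha * 0.46
C = 222.7 t C/ha

222.7


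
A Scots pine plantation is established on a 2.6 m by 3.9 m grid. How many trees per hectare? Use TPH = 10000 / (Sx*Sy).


Formula: TPH = 10000 m^2/ha / (spacing_x * spacing_y)
Area per tree = 2.6 m * 3.9 m = 10.14 m^2
TPH = 10000 / 10.14 = 986 trees/ha

986


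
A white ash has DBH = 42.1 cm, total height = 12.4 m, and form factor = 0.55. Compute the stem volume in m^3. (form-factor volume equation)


Formula: V = pi * (DBH/200)^2 * H * ff
Radius = DBH/200 = 42.1/200 = 0.2105 m
Radius^2 = 0.2105^2 = 0.04431025 m^2
V = pi * 0.04431025 * 12.4 * 0.55
V = 0.949 m^3

0.949


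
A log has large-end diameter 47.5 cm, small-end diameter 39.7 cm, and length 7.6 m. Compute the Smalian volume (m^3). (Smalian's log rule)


Smalian: V = (A1 + A2)/2 * L,  A = pi*(D/200)^2
A1 = pi*(47.5/200)^2 = 0.177205 m^2
A2 = pi*(39.7/200)^2 = 0.123786 m^2
V = (0.177205+0.123786)/2*7.6 = 1.1438 m^3

1.1438


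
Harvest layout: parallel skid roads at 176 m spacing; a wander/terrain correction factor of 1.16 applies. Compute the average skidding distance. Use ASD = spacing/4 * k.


Formula: ASD = (spacing / 4) * correction
Uncorrected distance = spacing / 4 = 176 / 4 = 44 m
ASD = 44 * 1.16 = 51 m

51


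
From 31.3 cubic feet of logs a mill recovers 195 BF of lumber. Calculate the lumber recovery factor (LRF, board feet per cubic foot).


Formula: LRF = Lumber Output (BF) / Log Input (ft^3)
LRF = 195 BF / 31.3 ft^3
LRF = 6.23 BF/ft^3

6.23


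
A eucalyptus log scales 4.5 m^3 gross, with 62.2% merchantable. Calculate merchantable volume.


Formula: MV = V_total * (merchantable_pct / 100)
Merchantable fraction = 62.2% / 100 = 0.622
MV = 4.5 m^3 * 0.622 = 2.799 m^3

2.799


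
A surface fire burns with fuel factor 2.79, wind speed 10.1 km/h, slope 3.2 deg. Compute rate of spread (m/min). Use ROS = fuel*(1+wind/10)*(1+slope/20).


Formula: ROS = fuel * (1 + wind/10) * (1 + slope/20)
Wind factor = 1 + 10.1/10 = 2.01
Slope factor = 1 + 3.2/20 = 1.16
ROS = 2.79 * 2.01 * 1.16 = 6.51 m/min

6.51


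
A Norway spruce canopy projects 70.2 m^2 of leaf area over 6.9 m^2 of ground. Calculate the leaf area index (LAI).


Formula: LAI = total leaf area / ground area  (dimensionless)
LAI = 70.2 m^2 / 6.9 m^2
LAI = 10.17

10.17


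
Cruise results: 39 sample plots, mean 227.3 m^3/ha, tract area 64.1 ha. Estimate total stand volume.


Formula: Total Volume = Mean Volume per ha * Total Area
Total Volume = 227.3 m^3/ha * 64.1 ha
Total Volume = 14570 m^3

14570


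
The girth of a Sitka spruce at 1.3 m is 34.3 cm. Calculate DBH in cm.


Formula: DBH = C / pi
DBH = 34.3 / pi
pi = 3.14159...
DBH = 10.9 cm

10.9


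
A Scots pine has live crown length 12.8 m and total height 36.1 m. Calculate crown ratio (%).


Formula: Crown Ratio = (Crown Length / Total Height) * 100
CR = (12.8 m / 36.1 m) * 100
CR = 0.3546 * 100 = 35.5%

35.5


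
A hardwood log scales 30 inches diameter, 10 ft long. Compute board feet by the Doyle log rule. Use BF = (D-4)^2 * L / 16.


Doyle: BF = (D - 4)^2 * L / 16
Adjusted diameter = 30 - 4 = 26 in
(D-4)^2 = 26^2 = 676
BF = 676 * 10 / 16 = 423 BF

423


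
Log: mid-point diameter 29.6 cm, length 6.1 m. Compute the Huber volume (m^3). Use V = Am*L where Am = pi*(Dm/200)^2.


Huber: V = Am * L,  Am = pi*(Dm/200)^2
Am = pi*(29.6/200)^2 = 0.068813 m^2
V = 0.068813*6.1 = 0.4198 m^3

0.4198


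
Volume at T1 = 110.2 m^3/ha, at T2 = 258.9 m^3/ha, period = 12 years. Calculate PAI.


Formula: PAI = (V_T2 - V_T1) / (T2 - T1)
Volume increment = 258.9 - 110.2 = 148.7 m^3/ha
PAI = 148.7 / 12 = 12.39 m^3/ha/year

12.39


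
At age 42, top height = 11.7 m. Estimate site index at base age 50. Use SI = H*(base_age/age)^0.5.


Formula: SI = H_dom * (base_age / age)^0.5
Age ratio = 50 / 42 = 1.19048
sqrt(age_ratio) = 1.09109
SI = 11.7 * 1.09109 = 12.8 m

12.8


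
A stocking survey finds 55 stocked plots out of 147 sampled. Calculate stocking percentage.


Formula: Stocking % = stocked plots / total plots * 100
Stocking = 55 / 147 * 100
Stocking = 0.3741 * 100 = 37.4%

37.4


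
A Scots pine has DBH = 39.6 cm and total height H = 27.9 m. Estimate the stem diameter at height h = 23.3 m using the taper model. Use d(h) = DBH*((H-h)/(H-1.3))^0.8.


Taper: d(h) = DBH * ((H - h) / (H - 1.3))^0.8
Numerator = H - h = 27.9 - 23.3 = 4.6 m
Denominator = H - 1.3 = 27.9 - 1.3 = 26.6 m
Ratio = 4.6 / 26.6 = 0.17293
d = 39.6 * 0.17293^0.8 = 9.7 cm

9.7


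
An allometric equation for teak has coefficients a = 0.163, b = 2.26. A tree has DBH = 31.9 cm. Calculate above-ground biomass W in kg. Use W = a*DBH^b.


Formula: W = a * DBH^b  (allometric power law)
DBH^b = 31.9^2.26 = 2503.6115
W = 0.163 * 2503.6115 = 408.1 kg

408.1


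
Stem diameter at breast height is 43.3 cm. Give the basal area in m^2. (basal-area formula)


Formula: BA = pi * (DBH/2)^2 / 10000  (cm^2 to m^2)
Radius = DBH/2 = 43.3/2 = 21.65 cm
BA = pi * 21.65^2 / 10000
   = 1472.5352 cm^2 / 10000
   = 0.1473 m^2

0.1473


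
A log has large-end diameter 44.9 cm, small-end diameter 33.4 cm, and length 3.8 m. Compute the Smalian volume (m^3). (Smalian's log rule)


Smalian: V = (A1 + A2)/2 * L,  A = pi*(D/200)^2
A1 = pi*(44.9/200)^2 = 0.158337 m^2
A2 = pi*(33.4/200)^2 = 0.087616 m^2
V = (0.158337+0.087616)/2*3.8 = 0.4673 m^3

0.4673


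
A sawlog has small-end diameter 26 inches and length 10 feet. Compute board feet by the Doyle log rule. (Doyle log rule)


Doyle: BF = (D - 4)^2 * L / 16
Adjusted diameter = 26 - 4 = 22 in
(D-4)^2 = 22^2 = 484
BF = 484 * 10 / 16 = 303 BF

303


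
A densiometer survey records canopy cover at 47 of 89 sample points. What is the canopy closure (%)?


Formula: Canopy closure = covered points / total points * 100
Closure = 47 / 89 * 100
Closure = 0.5281 * 100 = 52.8%

52.8


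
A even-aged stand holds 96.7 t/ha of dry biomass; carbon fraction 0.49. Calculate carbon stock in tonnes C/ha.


Formula: Carbon Stock = Biomass * Carbon Fraction
C = 96.7 t/ha * 0.49
C = 47.4 t C/ha

47.4


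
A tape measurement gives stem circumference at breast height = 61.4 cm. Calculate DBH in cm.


Formula: DBH = C / pi
DBH = 61.4 / pi
pi = 3.14159...
DBH = 19.5 cm

19.5


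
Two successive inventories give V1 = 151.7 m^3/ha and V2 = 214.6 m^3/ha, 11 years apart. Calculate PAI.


Formula: PAI = (V_T2 - V_T1) / (T2 - T1)
Volume increment = 214.6 - 151.7 = 62.9 m^3/ha
PAI = 62.9 / 11 = 5.72 m^3/ha/year

5.72


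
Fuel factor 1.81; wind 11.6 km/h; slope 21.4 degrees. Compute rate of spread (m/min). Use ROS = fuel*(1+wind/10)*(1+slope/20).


Formula: ROS = fuel * (1 + wind/10) * (1 + slope/20)
Wind factor = 1 + 11.6/10 = 2.16
Slope factor = 1 + 21.4/20 = 2.07
ROS = 1.81 * 2.16 * 2.07 = 8.09 m/min

8.09


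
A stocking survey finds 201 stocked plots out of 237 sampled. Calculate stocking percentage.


Formula: Stocking % = stocked plots / total plots * 100
Stocking = 201 / 237 * 100
Stocking = 0.8481 * 100 = 84.8%

84.8


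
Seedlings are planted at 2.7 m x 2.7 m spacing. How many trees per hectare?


Formula: TPH = 10000 m^2/ha / (spacing_x * spacing_y)
Area per tree = 2.7 m * 2.7 m = 7.29 m^2
TPH = 10000 / 7.29 = 1372 trees/ha

1372


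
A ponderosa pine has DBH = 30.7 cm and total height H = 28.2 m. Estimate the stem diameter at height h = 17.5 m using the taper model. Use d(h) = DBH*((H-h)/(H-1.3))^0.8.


Taper: d(h) = DBH * ((H - h) / (H - 1.3))^0.8
Numerator = H - h = 28.2 - 17.5 = 10.7 m
Denominator = H - 1.3 = 28.2 - 1.3 = 26.9 m
Ratio = 10.7 / 26.9 = 0.39777
d = 30.7 * 0.39777^0.8 = 14.7 cm

14.7


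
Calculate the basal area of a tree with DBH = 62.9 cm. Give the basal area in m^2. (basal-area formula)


Formula: BA = pi * (DBH/2)^2 / 10000  (cm^2 to m^2)
Radius = DBH/2 = 62.9/2 = 31.45 cm
BA = pi * 31.45^2 / 10000
   = 3107.3571 cm^2 / 10000
   = 0.3107 m^2

0.3107


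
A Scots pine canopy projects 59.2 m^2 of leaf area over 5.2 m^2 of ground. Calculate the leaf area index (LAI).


Formula: LAI = total leaf area / ground area  (dimensionless)
LAI = 59.2 m^2 / 5.2 m^2
LAI = 11.38

11.38


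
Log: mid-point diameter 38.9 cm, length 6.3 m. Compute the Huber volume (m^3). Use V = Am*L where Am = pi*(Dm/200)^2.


Huber: V = Am * L,  Am = pi*(Dm/200)^2
Am = pi*(38.9/200)^2 = 0.118847 m^2
V = 0.118847*6.3 = 0.7487 m^3

0.7487


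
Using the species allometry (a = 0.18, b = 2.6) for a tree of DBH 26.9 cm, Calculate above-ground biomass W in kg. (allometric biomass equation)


Formula: W = a * DBH^b  (allometric power law)
DBH^b = 26.9^2.6 = 5216.2203
W = 0.18 * 5216.2203 = 938.9 kg

938.9


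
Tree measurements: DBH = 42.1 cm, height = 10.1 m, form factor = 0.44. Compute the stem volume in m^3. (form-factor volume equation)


Formula: V = pi * (DBH/200)^2 * H * ff
Radius = DBH/200 = 42.1/200 = 0.2105 m
Radius^2 = 0.2105^2 = 0.04431025 m^2
V = pi * 0.04431025 * 10.1 * 0.44
V = 0.619 m^3

0.619


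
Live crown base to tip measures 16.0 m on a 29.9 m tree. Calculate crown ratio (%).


Formula: Crown Ratio = (Crown Length / Total Height) * 100
CR = (16.0 m / 29.9 m) * 100
CR = 0.5351 * 100 = 53.5%

53.5


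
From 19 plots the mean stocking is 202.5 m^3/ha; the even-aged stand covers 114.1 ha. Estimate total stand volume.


Formula: Total Volume = Mean Volume per ha * Total Area
Total Volume = 202.5 m^3/ha * 114.1 ha
Total Volume = 23105 m^3

23105


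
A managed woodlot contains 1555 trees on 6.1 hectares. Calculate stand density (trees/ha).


Formula: Stand Density = N_trees / Area_ha
Density = 1555 trees / 6.1 ha
Density = 255 trees/ha

255


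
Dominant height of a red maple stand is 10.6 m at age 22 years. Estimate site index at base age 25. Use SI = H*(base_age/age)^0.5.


Formula: SI = H_dom * (base_age / age)^0.5
Age ratio = 25 / 22 = 1.13636
sqrt(age_ratio) = 1.066
SI = 10.6 * 1.066 = 11.3 m

11.3


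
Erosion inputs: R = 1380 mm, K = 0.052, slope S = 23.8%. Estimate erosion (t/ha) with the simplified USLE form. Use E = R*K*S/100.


Formula: E = R * K * S / 100  (simplified USLE)
R * K = 1380 * 0.052 = 71.76
E = 71.76 * 23.8 / 100 = 17.08 t/ha

17.08


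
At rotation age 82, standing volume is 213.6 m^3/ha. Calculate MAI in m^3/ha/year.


Formula: MAI = Total Volume / Stand Age
MAI = 213.6 m^3/ha / 82 years
MAI = 2.6 m^3/ha/year

2.6


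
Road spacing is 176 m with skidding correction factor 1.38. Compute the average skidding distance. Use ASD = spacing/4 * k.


Formula: ASD = (spacing / 4) * correction
Uncorrected distance = spacing / 4 = 176 / 4 = 44 m
ASD = 44 * 1.38 = 61 m

61


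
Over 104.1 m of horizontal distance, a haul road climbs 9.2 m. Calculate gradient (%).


Formula: Gradient = rise / run * 100
Gradient = 9.2 / 104.1 * 100 = 8.8%

8.8


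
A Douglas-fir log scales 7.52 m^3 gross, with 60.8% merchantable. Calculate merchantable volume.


Formula: MV = V_total * (merchantable_pct / 100)
Merchantable fraction = 60.8% / 100 = 0.608
MV = 7.52 m^3 * 0.608 = 4.572 m^3

4.572


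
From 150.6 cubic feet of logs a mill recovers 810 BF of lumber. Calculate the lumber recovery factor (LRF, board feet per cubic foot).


Formula: LRF = Lumber Output (BF) / Log Input (ft^3)
LRF = 810 BF / 150.6 ft^3
LRF = 5.38 BF/ft^3

5.38


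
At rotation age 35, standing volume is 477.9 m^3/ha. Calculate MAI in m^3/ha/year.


Formula: MAI = Total Volume / Stand Age
MAI = 477.9 m^3/ha / 35 years
MAI = 13.65 m^3/ha/year

13.65


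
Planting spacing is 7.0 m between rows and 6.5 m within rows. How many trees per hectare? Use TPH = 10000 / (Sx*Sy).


Formula: TPH = 10000 m^2/ha / (spacing_x * spacing_y)
Area per tree = 7.0 m * 6.5 m = 45.5 m^2
TPH = 10000 / 45.5 = 220 trees/ha

220


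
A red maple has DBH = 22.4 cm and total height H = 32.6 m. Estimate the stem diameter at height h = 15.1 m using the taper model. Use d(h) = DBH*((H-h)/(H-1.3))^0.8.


Taper: d(h) = DBH * ((H - h) / (H - 1.3))^0.8
Numerator = H - h = 32.6 - 15.1 = 17.5 m
Denominator = H - 1.3 = 32.6 - 1.3 = 31.3 m
Ratio = 17.5 / 31.3 = 0.55911
d = 22.4 * 0.55911^0.8 = 14.1 cm

14.1


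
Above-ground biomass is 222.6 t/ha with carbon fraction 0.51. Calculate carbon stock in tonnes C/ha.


Formula: Carbon Stock = Biomass * Carbon Fraction
C = 222.6 t/ha * 0.51
C = 113.5 t C/ha

113.5


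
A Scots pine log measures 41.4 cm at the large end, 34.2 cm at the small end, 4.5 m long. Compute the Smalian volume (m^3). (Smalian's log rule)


Smalian: V = (A1 + A2)/2 * L,  A = pi*(D/200)^2
A1 = pi*(41.4/200)^2 = 0.134614 m^2
A2 = pi*(34.2/200)^2 = 0.091863 m^2
V = (0.134614+0.091863)/2*4.5 = 0.5096 m^3

0.5096


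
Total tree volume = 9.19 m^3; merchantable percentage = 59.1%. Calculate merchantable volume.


Formula: MV = V_total * (merchantable_pct / 100)
Merchantable fraction = 59.1% / 100 = 0.591
MV = 9.19 m^3 * 0.591 = 5.431 m^3

5.431


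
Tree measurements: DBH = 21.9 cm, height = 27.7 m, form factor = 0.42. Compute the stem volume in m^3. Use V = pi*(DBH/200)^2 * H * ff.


Formula: V = pi * (DBH/200)^2 * H * ff
Radius = DBH/200 = 21.9/200 = 0.1095 m
Radius^2 = 0.1095^2 = 0.01199025 m^2
V = pi * 0.01199025 * 27.7 * 0.42
V = 0.438 m^3

0.438


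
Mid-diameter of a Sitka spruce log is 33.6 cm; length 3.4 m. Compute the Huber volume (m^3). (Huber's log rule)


Huber: V = Am * L,  Am = pi*(Dm/200)^2
Am = pi*(33.6/200)^2 = 0.088668 m^2
V = 0.088668*3.4 = 0.3015 m^3

0.3015


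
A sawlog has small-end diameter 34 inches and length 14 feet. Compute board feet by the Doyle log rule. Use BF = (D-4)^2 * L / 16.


Doyle: BF = (D - 4)^2 * L / 16
Adjusted diameter = 34 - 4 = 30 in
(D-4)^2 = 30^2 = 900
BF = 900 * 14 / 16 = 788 BF

788


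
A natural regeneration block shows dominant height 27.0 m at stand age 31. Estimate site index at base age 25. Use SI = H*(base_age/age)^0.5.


Formula: SI = H_dom * (base_age / age)^0.5
Age ratio = 25 / 31 = 0.80645
sqrt(age_ratio) = 0.89803
SI = 27.0 * 0.89803 = 24.2 m

24.2


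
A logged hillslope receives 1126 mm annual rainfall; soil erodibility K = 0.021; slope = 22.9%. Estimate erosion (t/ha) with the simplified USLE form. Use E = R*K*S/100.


Formula: E = R * K * S / 100  (simplified USLE)
R * K = 1126 * 0.021 = 23.646
E = 23.646 * 22.9 / 100 = 5.41 t/ha

5.41


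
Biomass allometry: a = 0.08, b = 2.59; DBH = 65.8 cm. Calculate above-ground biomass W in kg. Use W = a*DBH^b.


Formula: W = a * DBH^b  (allometric power law)
DBH^b = 65.8^2.59 = 51192.3498
W = 0.08 * 51192.3498 = 4095.4 kg

4095.4


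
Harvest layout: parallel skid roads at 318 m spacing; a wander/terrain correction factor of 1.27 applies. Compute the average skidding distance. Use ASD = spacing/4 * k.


Formula: ASD = (spacing / 4) * correction
Uncorrected distance = spacing / 4 = 318 / 4 = 79.5 m
ASD = 79.5 * 1.27 = 101 m

101


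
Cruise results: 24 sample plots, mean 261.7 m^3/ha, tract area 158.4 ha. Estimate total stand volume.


Formula: Total Volume = Mean Volume per ha * Total Area
Total Volume = 261.7 m^3/ha * 158.4 ha
Total Volume = 41453 m^3

41453


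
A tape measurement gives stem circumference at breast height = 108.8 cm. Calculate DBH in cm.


Formula: DBH = C / pi
DBH = 108.8 / pi
pi = 3.14159...
DBH = 34.6 cm

34.6


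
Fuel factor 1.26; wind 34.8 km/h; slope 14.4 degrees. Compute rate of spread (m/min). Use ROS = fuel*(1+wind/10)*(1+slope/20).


Formula: ROS = fuel * (1 + wind/10) * (1 + slope/20)
Wind factor = 1 + 34.8/10 = 4.48
Slope factor = 1 + 14.4/20 = 1.72
ROS = 1.26 * 4.48 * 1.72 = 9.71 m/min

9.71


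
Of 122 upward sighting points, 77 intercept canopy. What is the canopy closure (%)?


Formula: Canopy closure = covered points / total points * 100
Closure = 77 / 122 * 100
Closure = 0.6311 * 100 = 63.1%

63.1


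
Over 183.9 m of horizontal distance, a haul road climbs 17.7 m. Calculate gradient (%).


Formula: Gradient = rise / run * 100
Gradient = 17.7 / 183.9 * 100 = 9.6%

9.6


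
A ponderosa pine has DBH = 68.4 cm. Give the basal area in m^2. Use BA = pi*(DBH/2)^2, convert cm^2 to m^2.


Formula: BA = pi * (DBH/2)^2 / 10000  (cm^2 to m^2)
Radius = DBH/2 = 68.4/2 = 34.2 cm
BA = pi * 34.2^2 / 10000
   = 3674.5324 cm^2 / 10000
   = 0.3675 m^2

0.3675


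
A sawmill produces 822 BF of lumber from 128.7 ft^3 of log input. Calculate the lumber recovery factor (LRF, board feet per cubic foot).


Formula: LRF = Lumber Output (BF) / Log Input (ft^3)
LRF = 822 BF / 128.7 ft^3
LRF = 6.39 BF/ft^3

6.39


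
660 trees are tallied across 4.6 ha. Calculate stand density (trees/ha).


Formula: Stand Density = N_trees / Area_ha
Density = 660 trees / 4.6 ha
Density = 143 trees/ha

143


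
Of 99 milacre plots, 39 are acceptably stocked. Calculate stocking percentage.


Formula: Stocking % = stocked plots / total plots * 100
Stocking = 39 / 99 * 100
Stocking = 0.3939 * 100 = 39.4%

39.4


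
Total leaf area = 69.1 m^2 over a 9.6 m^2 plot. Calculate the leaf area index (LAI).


Formula: LAI = total leaf area / ground area  (dimensionless)
LAI = 69.1 m^2 / 9.6 m^2
LAI = 7.2

7.2


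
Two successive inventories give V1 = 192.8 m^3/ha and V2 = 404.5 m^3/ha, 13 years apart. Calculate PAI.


Formula: PAI = (V_T2 - V_T1) / (T2 - T1)
Volume increment = 404.5 - 192.8 = 211.7 m^3/ha
PAI = 211.7 / 13 = 16.28 m^3/ha/year

16.28


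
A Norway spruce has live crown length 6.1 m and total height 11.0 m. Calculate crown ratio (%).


Formula: Crown Ratio = (Crown Length / Total Height) * 100
CR = (6.1 m / 11.0 m) * 100
CR = 0.5545 * 100 = 55.5%

55.5


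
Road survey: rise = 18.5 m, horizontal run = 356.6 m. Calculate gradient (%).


Formula: Gradient = rise / run * 100
Gradient = 18.5 / 356.6 * 100 = 5.2%

5.2


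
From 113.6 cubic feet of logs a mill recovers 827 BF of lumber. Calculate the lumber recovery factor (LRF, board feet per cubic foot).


Formula: LRF = Lumber Output (BF) / Log Input (ft^3)
LRF = 827 BF / 113.6 ft^3
LRF = 7.28 BF/ft^3

7.28


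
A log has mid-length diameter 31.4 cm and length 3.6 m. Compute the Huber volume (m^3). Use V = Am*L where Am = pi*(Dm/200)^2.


Huber: V = Am * L,  Am = pi*(Dm/200)^2
Am = pi*(31.4/200)^2 = 0.077437 m^2
V = 0.077437*3.6 = 0.2788 m^3

0.2788


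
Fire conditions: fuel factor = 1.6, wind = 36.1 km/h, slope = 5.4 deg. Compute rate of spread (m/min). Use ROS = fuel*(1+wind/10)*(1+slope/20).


Formula: ROS = fuel * (1 + wind/10) * (1 + slope/20)
Wind factor = 1 + 36.1/10 = 4.61
Slope factor = 1 + 5.4/20 = 1.27
ROS = 1.6 * 4.61 * 1.27 = 9.37 m/min

9.37


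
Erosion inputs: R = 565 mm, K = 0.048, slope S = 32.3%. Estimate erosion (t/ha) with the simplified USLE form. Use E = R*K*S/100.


Formula: E = R * K * S / 100  (simplified USLE)
R * K = 565 * 0.048 = 27.12
E = 27.12 * 32.3 / 100 = 8.76 t/ha

8.76


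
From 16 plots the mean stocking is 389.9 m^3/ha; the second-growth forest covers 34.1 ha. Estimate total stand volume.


Formula: Total Volume = Mean Volume per ha * Total Area
Total Volume = 389.9 m^3/ha * 34.1 ha
Total Volume = 13296 m^3

13296


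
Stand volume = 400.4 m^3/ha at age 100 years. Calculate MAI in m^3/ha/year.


Formula: MAI = Total Volume / Stand Age
MAI = 400.4 m^3/ha / 100 years
MAI = 4.0 m^3/ha/year

4.0


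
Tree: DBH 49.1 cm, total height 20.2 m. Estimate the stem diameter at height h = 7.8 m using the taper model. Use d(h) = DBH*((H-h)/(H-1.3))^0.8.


Taper: d(h) = DBH * ((H - h) / (H - 1.3))^0.8
Numerator = H - h = 20.2 - 7.8 = 12.4 m
Denominator = H - 1.3 = 20.2 - 1.3 = 18.9 m
Ratio = 12.4 / 18.9 = 0.65608
d = 49.1 * 0.65608^0.8 = 35.0 cm

35.0


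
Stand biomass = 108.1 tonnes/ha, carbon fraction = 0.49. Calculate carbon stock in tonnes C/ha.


Formula: Carbon Stock = Biomass * Carbon Fraction
C = 108.1 t/ha * 0.49
C = 53.0 t C/ha

53.0


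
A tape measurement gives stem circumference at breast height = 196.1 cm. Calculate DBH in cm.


Formula: DBH = C / pi
DBH = 196.1 / pi
pi = 3.14159...
DBH = 62.4 cm

62.4


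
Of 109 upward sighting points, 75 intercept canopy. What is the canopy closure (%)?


Formula: Canopy closure = covered points / total points * 100
Closure = 75 / 109 * 100
Closure = 0.6881 * 100 = 68.8%

68.8


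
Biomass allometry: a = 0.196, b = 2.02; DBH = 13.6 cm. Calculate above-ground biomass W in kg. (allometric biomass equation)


Formula: W = a * DBH^b  (allometric power law)
DBH^b = 13.6^2.02 = 194.8716
W = 0.196 * 194.8716 = 38.2 kg

38.2


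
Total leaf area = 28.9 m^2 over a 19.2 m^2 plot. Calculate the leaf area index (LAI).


Formula: LAI = total leaf area / ground area  (dimensionless)
LAI = 28.9 m^2 / 19.2 m^2
LAI = 1.51

1.51


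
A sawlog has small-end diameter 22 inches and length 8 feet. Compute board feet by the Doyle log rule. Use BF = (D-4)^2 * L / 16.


Doyle: BF = (D - 4)^2 * L / 16
Adjusted diameter = 22 - 4 = 18 in
(D-4)^2 = 18^2 = 324
BF = 324 * 8 / 16 = 162 BF

162


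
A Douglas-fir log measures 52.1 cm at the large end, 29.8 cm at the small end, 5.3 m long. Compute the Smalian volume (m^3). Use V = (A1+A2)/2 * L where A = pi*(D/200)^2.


Smalian: V = (A1 + A2)/2 * L,  A = pi*(D/200)^2
A1 = pi*(52.1/200)^2 = 0.213189 m^2
A2 = pi*(29.8/200)^2 = 0.069746 m^2
V = (0.213189+0.069746)/2*5.3 = 0.7498 m^3

0.7498


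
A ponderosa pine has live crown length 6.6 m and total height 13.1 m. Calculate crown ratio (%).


Formula: Crown Ratio = (Crown Length / Total Height) * 100
CR = (6.6 m / 13.1 m) * 100
CR = 0.5038 * 100 = 50.4%

50.4


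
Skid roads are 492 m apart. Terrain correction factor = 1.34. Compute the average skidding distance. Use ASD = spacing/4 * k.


Formula: ASD = (spacing / 4) * correction
Uncorrected distance = spacing / 4 = 492 / 4 = 123 m
ASD = 123 * 1.34 = 165 m

165


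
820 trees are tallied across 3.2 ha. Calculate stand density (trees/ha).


Formula: Stand Density = N_trees / Area_ha
Density = 820 trees / 3.2 ha
Density = 256 trees/ha

256


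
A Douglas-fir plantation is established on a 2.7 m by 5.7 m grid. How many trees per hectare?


Formula: TPH = 10000 m^2/ha / (spacing_x * spacing_y)
Area per tree = 2.7 m * 5.7 m = 15.39 m^2
TPH = 10000 / 15.39 = 650 trees/ha

650


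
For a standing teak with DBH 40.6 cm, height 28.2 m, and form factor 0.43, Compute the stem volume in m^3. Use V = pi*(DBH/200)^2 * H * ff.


Formula: V = pi * (DBH/200)^2 * H * ff
Radius = DBH/200 = 40.6/200 = 0.203 m
Radius^2 = 0.203^2 = 0.041209 m^2
V = pi * 0.041209 * 28.2 * 0.43
V = 1.57 m^3

1.57


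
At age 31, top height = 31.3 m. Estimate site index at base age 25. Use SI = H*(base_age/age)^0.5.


Formula: SI = H_dom * (base_age / age)^0.5
Age ratio = 25 / 31 = 0.80645
sqrt(age_ratio) = 0.89803
SI = 31.3 * 0.89803 = 28.1 m

28.1


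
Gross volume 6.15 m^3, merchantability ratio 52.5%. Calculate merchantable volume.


Formula: MV = V_total * (merchantable_pct / 100)
Merchantable fraction = 52.5% / 100 = 0.525
MV = 6.15 m^3 * 0.525 = 3.229 m^3

3.229


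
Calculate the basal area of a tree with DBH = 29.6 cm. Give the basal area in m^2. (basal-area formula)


Formula: BA = pi * (DBH/2)^2 / 10000  (cm^2 to m^2)
Radius = DBH/2 = 29.6/2 = 14.8 cm
BA = pi * 14.8^2 / 10000
   = 688.1345 cm^2 / 10000
   = 0.0688 m^2

0.0688


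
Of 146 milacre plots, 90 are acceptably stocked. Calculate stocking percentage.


Formula: Stocking % = stocked plots / total plots * 100
Stocking = 90 / 146 * 100
Stocking = 0.6164 * 100 = 61.6%

61.6


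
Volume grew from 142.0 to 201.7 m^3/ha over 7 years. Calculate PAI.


Formula: PAI = (V_T2 - V_T1) / (T2 - T1)
Volume increment = 201.7 - 142.0 = 59.7 m^3/ha
PAI = 59.7 / 7 = 8.53 m^3/ha/year

8.53


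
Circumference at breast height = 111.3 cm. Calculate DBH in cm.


Formula: DBH = C / pi
DBH = 111.3 / pi
pi = 3.14159...
DBH = 35.4 cm

35.4


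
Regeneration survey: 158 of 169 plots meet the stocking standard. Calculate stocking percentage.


Formula: Stocking % = stocked plots / total plots * 100
Stocking = 158 / 169 * 100
Stocking = 0.9349 * 100 = 93.5%

93.5


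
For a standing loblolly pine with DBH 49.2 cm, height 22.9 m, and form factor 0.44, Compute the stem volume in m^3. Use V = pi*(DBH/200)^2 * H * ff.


Formula: V = pi * (DBH/200)^2 * H * ff
Radius = DBH/200 = 49.2/200 = 0.246 m
Radius^2 = 0.246^2 = 0.060516 m^2
V = pi * 0.060516 * 22.9 * 0.44
V = 1.916 m^3

1.916


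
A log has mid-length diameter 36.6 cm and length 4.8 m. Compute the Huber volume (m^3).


Huber: V = Am * L,  Am = pi*(Dm/200)^2
Am = pi*(36.6/200)^2 = 0.105209 m^2
V = 0.105209*4.8 = 0.505 m^3

0.505


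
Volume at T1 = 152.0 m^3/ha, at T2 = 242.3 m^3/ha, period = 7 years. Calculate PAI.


Formula: PAI = (V_T2 - V_T1) / (T2 - T1)
Volume increment = 242.3 - 152.0 = 90.3 m^3/ha
PAI = 90.3 / 7 = 12.9 m^3/ha/year

12.9


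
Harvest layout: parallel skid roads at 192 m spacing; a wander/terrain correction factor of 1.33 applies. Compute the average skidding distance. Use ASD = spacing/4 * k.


Formula: ASD = (spacing / 4) * correction
Uncorrected distance = spacing / 4 = 192 / 4 = 48 m
ASD = 48 * 1.33 = 64 m

64


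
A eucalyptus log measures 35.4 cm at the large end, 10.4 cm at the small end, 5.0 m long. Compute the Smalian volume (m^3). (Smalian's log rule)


Smalian: V = (A1 + A2)/2 * L,  A = pi*(D/200)^2
A1 = pi*(35.4/200)^2 = 0.098423 m^2
A2 = pi*(10.4/200)^2 = 0.008495 m^2
V = (0.098423+0.008495)/2*5.0 = 0.2673 m^3

0.2673


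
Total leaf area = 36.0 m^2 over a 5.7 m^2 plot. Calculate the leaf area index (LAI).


Formula: LAI = total leaf area / ground area  (dimensionless)
LAI = 36.0 m^2 / 5.7 m^2
LAI = 6.32

6.32


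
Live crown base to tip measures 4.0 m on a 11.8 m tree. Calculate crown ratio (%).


Formula: Crown Ratio = (Crown Length / Total Height) * 100
CR = (4.0 m / 11.8 m) * 100
CR = 0.339 * 100 = 33.9%

33.9
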